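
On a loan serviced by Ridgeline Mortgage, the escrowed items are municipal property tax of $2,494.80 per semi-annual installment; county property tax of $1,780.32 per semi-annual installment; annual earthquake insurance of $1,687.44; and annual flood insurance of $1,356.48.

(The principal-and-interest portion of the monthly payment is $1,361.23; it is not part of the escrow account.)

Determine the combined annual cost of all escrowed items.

$11,594.16

Municipal property tax — $2,494.80 × 2 = $4,989.60 annually
County property tax — $1,780.32 × 2 = $3,560.64 annually
Earthquake insurance — $1,687.44 annually
Flood insurance — $1,356.48 annually
Total per year = $4,989.60 + $3,560.64 + $1,687.44 + $1,356.48 = $11,594.16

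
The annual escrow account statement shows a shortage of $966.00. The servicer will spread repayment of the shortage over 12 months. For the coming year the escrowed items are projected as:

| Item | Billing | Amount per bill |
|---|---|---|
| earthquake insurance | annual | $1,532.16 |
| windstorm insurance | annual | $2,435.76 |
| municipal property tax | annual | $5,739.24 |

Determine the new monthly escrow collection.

$889.43

Earthquake insurance: $1,532.16 annually
Windstorm insurance: $2,435.76 annually
Municipal property tax: $5,739.24 annually
Total annual escrow = $9,707.16
Monthly = $9,707.16 ÷ 12 = $808.93
Shortage per month = $966.00 / 12 = $80.50
Adjusted monthly = $808.93 + $80.50 = $889.43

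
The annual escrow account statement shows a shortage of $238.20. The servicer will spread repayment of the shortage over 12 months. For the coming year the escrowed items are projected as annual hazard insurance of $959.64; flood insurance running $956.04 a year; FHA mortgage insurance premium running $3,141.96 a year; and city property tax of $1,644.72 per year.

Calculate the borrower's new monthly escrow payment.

$578.38

Hazard insurance = $959.64 per year
Flood insurance = $956.04 per year
FHA mortgage insurance premium = $3,141.96 per year
City property tax = $1,644.72 per year
Combined annual = $959.64 + $956.04 + $3,141.96 + $1,644.72 = $6,702.36
Monthly escrow = $6,702.36 ÷ 12 = $558.53
Shortage per month = $238.20 / 12 = $19.85
New monthly escrow = $558.53 + $19.85 = $578.38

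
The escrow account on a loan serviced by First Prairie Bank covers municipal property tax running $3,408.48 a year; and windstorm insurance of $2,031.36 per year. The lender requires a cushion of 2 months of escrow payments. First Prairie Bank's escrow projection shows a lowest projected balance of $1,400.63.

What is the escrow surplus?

$493.99

Municipal property tax = $3,408.48 per year
Windstorm insurance = $2,031.36 per year
Annual escrow total = $3,408.48 + $2,031.36 = $5,439.84
Monthly escrow = $5,439.84 / 12 = $453.32
Required cushion = 2 × $453.32 = $906.64
Excess over cushion: $1,400.63 − $906.64 = $493.99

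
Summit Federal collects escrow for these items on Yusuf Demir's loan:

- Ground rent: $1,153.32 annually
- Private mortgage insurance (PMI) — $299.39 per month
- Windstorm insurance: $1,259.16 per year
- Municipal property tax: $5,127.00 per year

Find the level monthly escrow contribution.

$927.68

Ground rent: $1,153.32
Private mortgage insurance (PMI): $299.39 × 12 = $3,592.68
Windstorm insurance: $1,259.16
Municipal property tax: $5,127.00
Total per year = $11,132.16
Monthly = $11,132.16 / 12 = $927.68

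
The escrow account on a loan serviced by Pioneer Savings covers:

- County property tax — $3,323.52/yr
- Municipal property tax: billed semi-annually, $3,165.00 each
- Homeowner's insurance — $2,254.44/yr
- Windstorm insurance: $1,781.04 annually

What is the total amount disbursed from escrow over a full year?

$13,689.00

County property tax = $3,323.52/yr
Municipal property tax = $3,165.00 × 2 = $6,330.00/yr
Homeowner's insurance = $2,254.44/yr
Windstorm insurance = $1,781.04/yr
Yearly total = $13,689.00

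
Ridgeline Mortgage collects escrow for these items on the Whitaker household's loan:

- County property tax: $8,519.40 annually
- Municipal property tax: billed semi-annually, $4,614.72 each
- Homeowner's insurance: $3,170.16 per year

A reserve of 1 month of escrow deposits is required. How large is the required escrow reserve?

County property tax = $8,519.40/yr
Municipal property tax = $4,614.72 × 2 = $9,229.44/yr
Homeowner's insurance = $3,170.16/yr
Total annual escrow = $8,519.40 + $9,229.44 + $3,170.16 = $20,919.00
Monthly escrow = $20,919.00 / 12 = $1,743.25
Cushion = 1 × $1,743.25 = $1,743.25

$1,743.25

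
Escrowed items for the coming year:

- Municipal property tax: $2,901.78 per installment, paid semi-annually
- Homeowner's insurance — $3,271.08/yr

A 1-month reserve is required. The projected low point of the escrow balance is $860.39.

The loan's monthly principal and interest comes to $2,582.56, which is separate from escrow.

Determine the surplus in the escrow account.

$104.17

Municipal property tax — $2,901.78 × 2 = $5,803.56/yr
Homeowner's insurance — $3,271.08/yr
Yearly total = $9,074.64
Monthly = $9,074.64 / 12 = $756.22
Required cushion = 1 × $756.22 = $756.22
Surplus = $860.39 − $756.22 = $104.17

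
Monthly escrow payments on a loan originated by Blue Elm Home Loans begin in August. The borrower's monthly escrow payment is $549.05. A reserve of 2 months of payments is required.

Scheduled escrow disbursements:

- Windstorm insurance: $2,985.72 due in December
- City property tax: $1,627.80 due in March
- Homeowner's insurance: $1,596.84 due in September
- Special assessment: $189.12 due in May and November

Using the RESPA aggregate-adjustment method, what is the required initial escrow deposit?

$3,124.53

Cushion = 2 × $549.05 = $1,098.10
Trial balance (start $0, +$549.05 each month, − disbursements):
  Aug: +$549.05 → $549.05
  Sep: +$549.05 − $1,596.84 → -$498.74
  Oct: +$549.05 → $50.31
  Nov: +$549.05 − $189.12 → $410.24
  Dec: +$549.05 − $2,985.72 → -$2,026.43
  Jan: +$549.05 → -$1,477.38
  Feb: +$549.05 → -$928.33
  Mar: +$549.05 − $1,627.80 → -$2,007.08
  Apr: +$549.05 → -$1,458.03
  May: +$549.05 − $189.12 → -$1,098.10
  Jun: +$549.05 → -$549.05
  Jul: +$549.05 → $0.00
Lowest trial balance = -$2,026.43 (Dec)
Initial deposit = cushion − low point = $1,098.10 − (-$2,026.43) = $3,124.53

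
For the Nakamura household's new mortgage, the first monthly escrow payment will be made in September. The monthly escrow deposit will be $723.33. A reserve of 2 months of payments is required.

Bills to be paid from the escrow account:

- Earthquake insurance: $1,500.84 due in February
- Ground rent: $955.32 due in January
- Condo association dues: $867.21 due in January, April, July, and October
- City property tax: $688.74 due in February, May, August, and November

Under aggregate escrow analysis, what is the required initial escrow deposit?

$2,674.74

Cushion = 2 × $723.33 = $1,446.66
Trial balance (start $0, +$723.33 each month, − disbursements):
  Sep: +$723.33 → $723.33
  Oct: +$723.33 − $867.21 → $579.45
  Nov: +$723.33 − $688.74 → $614.04
  Dec: +$723.33 → $1,337.37
  Jan: +$723.33 − $1,822.53 → $238.17
  Feb: +$723.33 − $2,189.58 → -$1,228.08
  Mar: +$723.33 → -$504.75
  Apr: +$723.33 − $867.21 → -$648.63
  May: +$723.33 − $688.74 → -$614.04
  Jun: +$723.33 → $109.29
  Jul: +$723.33 − $867.21 → -$34.59
  Aug: +$723.33 − $688.74 → $0.00
Lowest trial balance = -$1,228.08 (Feb)
Initial deposit = cushion − low point = $1,446.66 − (-$1,228.08) = $2,674.74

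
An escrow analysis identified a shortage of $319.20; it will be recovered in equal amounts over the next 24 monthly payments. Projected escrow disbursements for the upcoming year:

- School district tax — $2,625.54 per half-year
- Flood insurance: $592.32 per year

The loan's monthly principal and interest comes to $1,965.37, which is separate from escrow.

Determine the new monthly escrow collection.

$500.25

School district tax = $2,625.54 × 2 = $5,251.08/yr
Flood insurance = $592.32/yr
Yearly total = $5,843.40
Base monthly escrow = $5,843.40 / 12 = $486.95
Shortage spread = $319.20 / 24 = $13.30/mo
Adjusted monthly = $486.95 + $13.30 = $500.25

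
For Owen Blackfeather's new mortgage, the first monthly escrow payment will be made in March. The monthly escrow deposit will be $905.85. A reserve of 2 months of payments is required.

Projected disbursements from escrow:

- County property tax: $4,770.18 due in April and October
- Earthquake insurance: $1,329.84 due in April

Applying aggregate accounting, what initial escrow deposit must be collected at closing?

$6,100.02

Cushion = 2 × $905.85 = $1,811.70
Trial balance (start $0, +$905.85 each month, − disbursements):
  Mar: +$905.85 → $905.85
  Apr: +$905.85 − $6,100.02 → -$4,288.32
  May: +$905.85 → -$3,382.47
  Jun: +$905.85 → -$2,476.62
  Jul: +$905.85 → -$1,570.77
  Aug: +$905.85 → -$664.92
  Sep: +$905.85 → $240.93
  Oct: +$905.85 − $4,770.18 → -$3,623.40
  Nov: +$905.85 → -$2,717.55
  Dec: +$905.85 → -$1,811.70
  Jan: +$905.85 → -$905.85
  Feb: +$905.85 → $0.00
Lowest trial balance = -$4,288.32 (Apr)
Initial deposit = cushion − low point = $1,811.70 − (-$4,288.32) = $6,100.02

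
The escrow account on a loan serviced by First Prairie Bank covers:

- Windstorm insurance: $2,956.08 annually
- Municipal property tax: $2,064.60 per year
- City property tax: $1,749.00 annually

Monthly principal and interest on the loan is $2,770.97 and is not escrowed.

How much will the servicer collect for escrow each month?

Windstorm insurance = $2,956.08
Municipal property tax = $2,064.60
City property tax = $1,749.00
Combined annual = $6,769.68
Monthly escrow = $6,769.68 / 12 = $564.14

$564.14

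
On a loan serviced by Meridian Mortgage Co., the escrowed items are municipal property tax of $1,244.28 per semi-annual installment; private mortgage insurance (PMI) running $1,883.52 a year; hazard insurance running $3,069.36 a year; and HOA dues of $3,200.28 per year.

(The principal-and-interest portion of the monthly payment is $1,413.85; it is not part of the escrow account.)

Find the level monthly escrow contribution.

$886.81

Municipal property tax: $1,244.28 × 2 = $2,488.56 per year
Private mortgage insurance (PMI): $1,883.52 per year
Hazard insurance: $3,069.36 per year
HOA dues: $3,200.28 per year
Combined annual = $10,641.72
Per month = $10,641.72 / 12 = $886.81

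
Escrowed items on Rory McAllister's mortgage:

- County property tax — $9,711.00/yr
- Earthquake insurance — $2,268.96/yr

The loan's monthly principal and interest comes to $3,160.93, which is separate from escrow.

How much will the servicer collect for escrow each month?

$998.33

County property tax: $9,711.00 annually
Earthquake insurance: $2,268.96 annually
Yearly total = $9,711.00 + $2,268.96 = $11,979.96
Base monthly escrow = $11,979.96 / 12 = $998.33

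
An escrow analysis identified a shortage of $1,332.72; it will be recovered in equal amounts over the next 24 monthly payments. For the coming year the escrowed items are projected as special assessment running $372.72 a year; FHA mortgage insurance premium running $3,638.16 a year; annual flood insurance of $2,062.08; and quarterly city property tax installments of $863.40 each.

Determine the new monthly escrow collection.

Special assessment: $372.72/yr
FHA mortgage insurance premium: $3,638.16/yr
Flood insurance: $2,062.08/yr
City property tax: $863.40 × 4 = $3,453.60/yr
Total per year = $372.72 + $3,638.16 + $2,062.08 + $3,453.60 = $9,526.56
Monthly = $9,526.56 ÷ 12 = $793.88
Shortage spread = $1,332.72 / 24 = $55.53/mo
New monthly escrow = $793.88 + $55.53 = $849.41

$849.41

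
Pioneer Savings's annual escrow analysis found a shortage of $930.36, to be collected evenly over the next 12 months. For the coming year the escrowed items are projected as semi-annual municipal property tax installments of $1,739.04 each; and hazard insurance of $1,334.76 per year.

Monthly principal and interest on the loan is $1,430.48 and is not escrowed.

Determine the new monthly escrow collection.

$478.60

Municipal property tax — $1,739.04 × 2 = $3,478.08 annually
Hazard insurance — $1,334.76 annually
Combined annual = $4,812.84
Per month = $4,812.84 / 12 = $401.07
Shortage spread = $930.36 / 12 = $77.53/mo
Adjusted monthly = $401.07 + $77.53 = $478.60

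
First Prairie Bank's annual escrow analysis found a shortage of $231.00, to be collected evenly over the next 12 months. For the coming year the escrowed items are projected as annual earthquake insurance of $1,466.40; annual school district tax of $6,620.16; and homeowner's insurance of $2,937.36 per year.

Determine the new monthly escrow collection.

Earthquake insurance — $1,466.40
School district tax — $6,620.16
Homeowner's insurance — $2,937.36
Combined annual = $1,466.40 + $6,620.16 + $2,937.36 = $11,023.92
Monthly = $11,023.92 ÷ 12 = $918.66
Shortage per month = $231.00 ÷ 12 = $19.25
Adjusted monthly = $918.66 + $19.25 = $937.91

$937.91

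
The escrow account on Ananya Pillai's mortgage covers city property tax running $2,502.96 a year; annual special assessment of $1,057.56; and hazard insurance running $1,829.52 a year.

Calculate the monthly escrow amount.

City property tax — $2,502.96/yr
Special assessment — $1,057.56/yr
Hazard insurance — $1,829.52/yr
Total annual escrow = $5,390.04
Base monthly escrow = $5,390.04 ÷ 12 = $449.17

$449.17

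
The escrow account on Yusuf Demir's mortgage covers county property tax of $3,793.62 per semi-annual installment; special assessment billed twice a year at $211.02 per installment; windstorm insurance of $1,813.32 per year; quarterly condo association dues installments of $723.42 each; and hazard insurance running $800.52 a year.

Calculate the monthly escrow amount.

County property tax — $3,793.62 × 2 = $7,587.24
Special assessment — $211.02 × 2 = $422.04
Windstorm insurance — $1,813.32
Condo association dues — $723.42 × 4 = $2,893.68
Hazard insurance — $800.52
Total annual escrow = $7,587.24 + $422.04 + $1,813.32 + $2,893.68 + $800.52 = $13,516.80
Monthly = $13,516.80 ÷ 12 = $1,126.40

$1,126.40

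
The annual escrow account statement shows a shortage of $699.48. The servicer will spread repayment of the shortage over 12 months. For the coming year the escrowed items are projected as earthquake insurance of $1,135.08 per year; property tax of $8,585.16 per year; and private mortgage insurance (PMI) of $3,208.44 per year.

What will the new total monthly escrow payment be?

$1,135.68

Earthquake insurance = $1,135.08
Property tax = $8,585.16
Private mortgage insurance (PMI) = $3,208.44
Yearly total = $1,135.08 + $8,585.16 + $3,208.44 = $12,928.68
Monthly = $12,928.68 ÷ 12 = $1,077.39
Monthly shortage recovery: $699.48 ÷ 12 = $58.29
New monthly escrow = $1,077.39 + $58.29 = $1,135.68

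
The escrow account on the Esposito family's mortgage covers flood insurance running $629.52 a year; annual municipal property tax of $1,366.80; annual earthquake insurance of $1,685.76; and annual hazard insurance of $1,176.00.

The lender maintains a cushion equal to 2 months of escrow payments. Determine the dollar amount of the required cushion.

Flood insurance — $629.52/yr
Municipal property tax — $1,366.80/yr
Earthquake insurance — $1,685.76/yr
Hazard insurance — $1,176.00/yr
Annual escrow total = $629.52 + $1,366.80 + $1,685.76 + $1,176.00 = $4,858.08
Monthly = $4,858.08 ÷ 12 = $404.84
Reserve = 2 × $404.84 = $809.68

$809.68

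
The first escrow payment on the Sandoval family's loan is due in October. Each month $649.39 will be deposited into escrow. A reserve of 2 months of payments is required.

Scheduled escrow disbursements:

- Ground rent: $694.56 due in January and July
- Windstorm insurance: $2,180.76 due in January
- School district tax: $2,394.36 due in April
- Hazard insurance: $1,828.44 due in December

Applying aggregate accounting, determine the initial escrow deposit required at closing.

Cushion = 2 × $649.39 = $1,298.78
Trial balance (start $0, +$649.39 each month, − disbursements):
  Oct: +$649.39 → $649.39
  Nov: +$649.39 → $1,298.78
  Dec: +$649.39 − $1,828.44 → $119.73
  Jan: +$649.39 − $2,875.32 → -$2,106.20
  Feb: +$649.39 → -$1,456.81
  Mar: +$649.39 → -$807.42
  Apr: +$649.39 − $2,394.36 → -$2,552.39
  May: +$649.39 → -$1,903.00
  Jun: +$649.39 → -$1,253.61
  Jul: +$649.39 − $694.56 → -$1,298.78
  Aug: +$649.39 → -$649.39
  Sep: +$649.39 → $0.00
Lowest trial balance = -$2,552.39 (Apr)
Initial deposit = cushion − low point = $1,298.78 − (-$2,552.39) = $3,851.17

$3,851.17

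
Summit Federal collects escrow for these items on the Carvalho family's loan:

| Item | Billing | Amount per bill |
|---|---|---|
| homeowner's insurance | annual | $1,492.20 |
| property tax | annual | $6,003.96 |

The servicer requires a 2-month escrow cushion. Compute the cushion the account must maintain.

$1,249.36

Homeowner's insurance — $1,492.20/yr
Property tax — $6,003.96/yr
Total annual escrow = $1,492.20 + $6,003.96 = $7,496.16
Base monthly escrow = $7,496.16 ÷ 12 = $624.68
Cushion = 2 × $624.68 = $1,249.36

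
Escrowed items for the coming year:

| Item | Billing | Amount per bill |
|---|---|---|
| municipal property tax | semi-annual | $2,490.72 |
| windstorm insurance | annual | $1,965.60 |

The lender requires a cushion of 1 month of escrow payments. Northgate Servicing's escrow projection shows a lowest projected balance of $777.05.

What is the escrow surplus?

$198.13

Municipal property tax = $2,490.72 × 2 = $4,981.44/yr
Windstorm insurance = $1,965.60/yr
Total per year = $6,947.04
Monthly escrow = $6,947.04 / 12 = $578.92
Required cushion = 1 × $578.92 = $578.92
Excess over cushion: $777.05 − $578.92 = $198.13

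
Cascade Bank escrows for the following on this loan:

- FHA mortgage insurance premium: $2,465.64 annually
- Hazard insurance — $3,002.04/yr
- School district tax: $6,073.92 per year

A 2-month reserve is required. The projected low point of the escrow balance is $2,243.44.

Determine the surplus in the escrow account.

$319.84

FHA mortgage insurance premium — $2,465.64/yr
Hazard insurance — $3,002.04/yr
School district tax — $6,073.92/yr
Annual escrow total = $2,465.64 + $3,002.04 + $6,073.92 = $11,541.60
Monthly escrow = $11,541.60 / 12 = $961.80
Cushion = 2 × $961.80 = $1,923.60
Excess over cushion: $2,243.44 − $1,923.60 = $319.84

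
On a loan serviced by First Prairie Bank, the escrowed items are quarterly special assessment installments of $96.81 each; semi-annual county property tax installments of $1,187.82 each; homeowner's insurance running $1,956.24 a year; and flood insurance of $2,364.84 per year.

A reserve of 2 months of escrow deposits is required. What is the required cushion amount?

$1,180.66

Special assessment — $96.81 × 4 = $387.24 per year
County property tax — $1,187.82 × 2 = $2,375.64 per year
Homeowner's insurance — $1,956.24 per year
Flood insurance — $2,364.84 per year
Combined annual = $387.24 + $2,375.64 + $1,956.24 + $2,364.84 = $7,083.96
Per month = $7,083.96 ÷ 12 = $590.33
Required cushion = 2 × $590.33 = $1,180.66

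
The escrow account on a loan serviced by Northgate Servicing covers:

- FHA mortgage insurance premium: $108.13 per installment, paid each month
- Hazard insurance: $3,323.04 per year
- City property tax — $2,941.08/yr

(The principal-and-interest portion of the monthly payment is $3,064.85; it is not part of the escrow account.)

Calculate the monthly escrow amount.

$630.14

FHA mortgage insurance premium = $108.13 × 12 = $1,297.56
Hazard insurance = $3,323.04
City property tax = $2,941.08
Annual escrow total = $1,297.56 + $3,323.04 + $2,941.08 = $7,561.68
Per month = $7,561.68 / 12 = $630.14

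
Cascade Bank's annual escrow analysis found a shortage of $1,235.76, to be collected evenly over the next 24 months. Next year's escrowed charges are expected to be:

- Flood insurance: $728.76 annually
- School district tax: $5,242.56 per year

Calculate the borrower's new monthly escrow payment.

$549.10

Flood insurance: $728.76 annually
School district tax: $5,242.56 annually
Yearly total = $5,971.32
Per month = $5,971.32 / 12 = $497.61
Shortage spread = $1,235.76 / 24 = $51.49/mo
New monthly escrow = $497.61 + $51.49 = $549.10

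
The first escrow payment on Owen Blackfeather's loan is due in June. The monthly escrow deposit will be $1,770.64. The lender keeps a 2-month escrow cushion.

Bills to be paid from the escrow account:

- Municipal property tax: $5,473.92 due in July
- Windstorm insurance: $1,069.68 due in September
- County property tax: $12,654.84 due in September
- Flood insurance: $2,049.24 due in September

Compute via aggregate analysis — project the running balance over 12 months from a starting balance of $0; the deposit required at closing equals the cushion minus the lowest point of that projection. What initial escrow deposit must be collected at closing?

$17,706.40

Cushion = 2 × $1,770.64 = $3,541.28
Trial balance (start $0, +$1,770.64 each month, − disbursements):
  Jun: +$1,770.64 → $1,770.64
  Jul: +$1,770.64 − $5,473.92 → -$1,932.64
  Aug: +$1,770.64 → -$162.00
  Sep: +$1,770.64 − $15,773.76 → -$14,165.12
  Oct: +$1,770.64 → -$12,394.48
  Nov: +$1,770.64 → -$10,623.84
  Dec: +$1,770.64 → -$8,853.20
  Jan: +$1,770.64 → -$7,082.56
  Feb: +$1,770.64 → -$5,311.92
  Mar: +$1,770.64 → -$3,541.28
  Apr: +$1,770.64 → -$1,770.64
  May: +$1,770.64 → $0.00
Lowest trial balance = -$14,165.12 (Sep)
Initial deposit = cushion − low point = $3,541.28 − (-$14,165.12) = $17,706.40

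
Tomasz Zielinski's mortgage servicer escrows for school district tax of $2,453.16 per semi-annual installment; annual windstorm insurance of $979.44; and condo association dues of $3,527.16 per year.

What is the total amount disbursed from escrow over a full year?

$9,412.92

School district tax: $2,453.16 × 2 = $4,906.32
Windstorm insurance: $979.44
Condo association dues: $3,527.16
Total per year = $9,412.92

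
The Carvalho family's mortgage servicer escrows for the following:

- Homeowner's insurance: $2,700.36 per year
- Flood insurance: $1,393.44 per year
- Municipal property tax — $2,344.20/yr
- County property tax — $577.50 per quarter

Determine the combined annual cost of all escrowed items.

Homeowner's insurance: $2,700.36 per year
Flood insurance: $1,393.44 per year
Municipal property tax: $2,344.20 per year
County property tax: $577.50 × 4 = $2,310.00 per year
Annual escrow total = $8,748.00

$8,748.00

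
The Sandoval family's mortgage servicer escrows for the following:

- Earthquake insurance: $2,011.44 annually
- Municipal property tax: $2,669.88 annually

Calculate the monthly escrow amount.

Earthquake insurance: $2,011.44/yr
Municipal property tax: $2,669.88/yr
Yearly total = $2,011.44 + $2,669.88 = $4,681.32
Monthly = $4,681.32 / 12 = $390.11

$390.11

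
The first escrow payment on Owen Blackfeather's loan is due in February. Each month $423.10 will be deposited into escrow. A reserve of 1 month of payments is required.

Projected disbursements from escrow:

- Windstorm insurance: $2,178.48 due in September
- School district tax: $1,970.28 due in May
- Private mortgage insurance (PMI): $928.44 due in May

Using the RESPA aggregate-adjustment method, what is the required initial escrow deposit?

$2,115.50

Cushion = 1 × $423.10 = $423.10
Trial balance (start $0, +$423.10 each month, − disbursements):
  Feb: +$423.10 → $423.10
  Mar: +$423.10 → $846.20
  Apr: +$423.10 → $1,269.30
  May: +$423.10 − $2,898.72 → -$1,206.32
  Jun: +$423.10 → -$783.22
  Jul: +$423.10 → -$360.12
  Aug: +$423.10 → $62.98
  Sep: +$423.10 − $2,178.48 → -$1,692.40
  Oct: +$423.10 → -$1,269.30
  Nov: +$423.10 → -$846.20
  Dec: +$423.10 → -$423.10
  Jan: +$423.10 → $0.00
Lowest trial balance = -$1,692.40 (Sep)
Initial deposit = cushion − low point = $423.10 − (-$1,692.40) = $2,115.50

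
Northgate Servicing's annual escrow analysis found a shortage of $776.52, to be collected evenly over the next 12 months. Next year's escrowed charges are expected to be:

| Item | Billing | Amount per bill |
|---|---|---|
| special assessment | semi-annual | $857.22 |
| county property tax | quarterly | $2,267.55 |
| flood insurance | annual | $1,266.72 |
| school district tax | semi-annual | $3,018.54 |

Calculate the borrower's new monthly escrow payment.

Special assessment — $857.22 × 2 = $1,714.44
County property tax — $2,267.55 × 4 = $9,070.20
Flood insurance — $1,266.72
School district tax — $3,018.54 × 2 = $6,037.08
Yearly total = $1,714.44 + $9,070.20 + $1,266.72 + $6,037.08 = $18,088.44
Monthly escrow = $18,088.44 ÷ 12 = $1,507.37
Monthly shortage recovery: $776.52 / 12 = $64.71
Adjusted monthly = $1,507.37 + $64.71 = $1,572.08

$1,572.08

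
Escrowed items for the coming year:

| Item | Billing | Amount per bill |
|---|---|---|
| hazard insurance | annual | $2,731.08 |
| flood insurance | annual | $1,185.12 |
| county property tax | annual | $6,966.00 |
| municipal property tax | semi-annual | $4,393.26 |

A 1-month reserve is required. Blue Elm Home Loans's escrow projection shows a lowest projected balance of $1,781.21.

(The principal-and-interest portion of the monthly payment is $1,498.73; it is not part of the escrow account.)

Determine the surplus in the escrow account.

Hazard insurance — $2,731.08 annually
Flood insurance — $1,185.12 annually
County property tax — $6,966.00 annually
Municipal property tax — $4,393.26 × 2 = $8,786.52 annually
Combined annual = $19,668.72
Monthly = $19,668.72 ÷ 12 = $1,639.06
Required cushion = 1 × $1,639.06 = $1,639.06
Surplus = $1,781.21 − $1,639.06 = $142.15

$142.15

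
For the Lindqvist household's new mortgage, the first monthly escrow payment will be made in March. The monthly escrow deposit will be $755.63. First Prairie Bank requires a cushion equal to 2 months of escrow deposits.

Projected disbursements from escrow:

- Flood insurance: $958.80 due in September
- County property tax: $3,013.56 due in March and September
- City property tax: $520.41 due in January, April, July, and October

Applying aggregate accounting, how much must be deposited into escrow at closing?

Cushion = 2 × $755.63 = $1,511.26
Trial balance (start $0, +$755.63 each month, − disbursements):
  Mar: +$755.63 − $3,013.56 → -$2,257.93
  Apr: +$755.63 − $520.41 → -$2,022.71
  May: +$755.63 → -$1,267.08
  Jun: +$755.63 → -$511.45
  Jul: +$755.63 − $520.41 → -$276.23
  Aug: +$755.63 → $479.40
  Sep: +$755.63 − $3,972.36 → -$2,737.33
  Oct: +$755.63 − $520.41 → -$2,502.11
  Nov: +$755.63 → -$1,746.48
  Dec: +$755.63 → -$990.85
  Jan: +$755.63 − $520.41 → -$755.63
  Feb: +$755.63 → $0.00
Lowest trial balance = -$2,737.33 (Sep)
Initial deposit = cushion − low point = $1,511.26 − (-$2,737.33) = $4,248.59

$4,248.59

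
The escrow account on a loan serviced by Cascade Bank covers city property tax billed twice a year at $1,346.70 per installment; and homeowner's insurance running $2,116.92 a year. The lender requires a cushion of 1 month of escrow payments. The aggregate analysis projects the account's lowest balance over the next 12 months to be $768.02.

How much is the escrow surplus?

City property tax — $1,346.70 × 2 = $2,693.40 per year
Homeowner's insurance — $2,116.92 per year
Total annual escrow = $4,810.32
Monthly = $4,810.32 / 12 = $400.86
Required cushion = 1 × $400.86 = $400.86
Excess over cushion: $768.02 − $400.86 = $367.16

$367.16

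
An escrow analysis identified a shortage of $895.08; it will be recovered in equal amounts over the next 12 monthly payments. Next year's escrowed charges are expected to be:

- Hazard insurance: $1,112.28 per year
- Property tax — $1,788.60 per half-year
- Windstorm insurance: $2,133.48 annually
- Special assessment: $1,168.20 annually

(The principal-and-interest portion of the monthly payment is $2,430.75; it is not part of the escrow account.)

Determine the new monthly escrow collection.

Hazard insurance = $1,112.28/yr
Property tax = $1,788.60 × 2 = $3,577.20/yr
Windstorm insurance = $2,133.48/yr
Special assessment = $1,168.20/yr
Combined annual = $1,112.28 + $3,577.20 + $2,133.48 + $1,168.20 = $7,991.16
Monthly = $7,991.16 / 12 = $665.93
Monthly shortage recovery: $895.08 / 12 = $74.59
Adjusted monthly = $665.93 + $74.59 = $740.52

$740.52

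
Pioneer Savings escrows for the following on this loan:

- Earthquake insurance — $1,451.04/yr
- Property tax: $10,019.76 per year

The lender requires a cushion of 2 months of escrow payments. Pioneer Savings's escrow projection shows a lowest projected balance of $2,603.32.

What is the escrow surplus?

Earthquake insurance = $1,451.04 annually
Property tax = $10,019.76 annually
Combined annual = $1,451.04 + $10,019.76 = $11,470.80
Base monthly escrow = $11,470.80 ÷ 12 = $955.90
Required reserve = 2 × $955.90 = $1,911.80
Surplus = $2,603.32 − $1,911.80 = $691.52

$691.52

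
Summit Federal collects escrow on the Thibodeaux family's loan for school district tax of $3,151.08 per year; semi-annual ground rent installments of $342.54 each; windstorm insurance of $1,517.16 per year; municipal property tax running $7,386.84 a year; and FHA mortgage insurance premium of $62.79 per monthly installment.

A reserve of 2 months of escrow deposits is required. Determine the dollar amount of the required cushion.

$2,248.94

School district tax — $3,151.08 per year
Ground rent — $342.54 × 2 = $685.08 per year
Windstorm insurance — $1,517.16 per year
Municipal property tax — $7,386.84 per year
FHA mortgage insurance premium — $62.79 × 12 = $753.48 per year
Combined annual = $13,493.64
Per month = $13,493.64 ÷ 12 = $1,124.47
Required cushion = 2 × $1,124.47 = $2,248.94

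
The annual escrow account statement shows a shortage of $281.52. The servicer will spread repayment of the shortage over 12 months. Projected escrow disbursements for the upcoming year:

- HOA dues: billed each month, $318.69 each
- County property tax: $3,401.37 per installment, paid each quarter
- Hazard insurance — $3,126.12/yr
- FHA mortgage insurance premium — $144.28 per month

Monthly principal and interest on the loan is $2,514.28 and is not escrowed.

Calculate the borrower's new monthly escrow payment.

HOA dues = $318.69 × 12 = $3,824.28/yr
County property tax = $3,401.37 × 4 = $13,605.48/yr
Hazard insurance = $3,126.12/yr
FHA mortgage insurance premium = $144.28 × 12 = $1,731.36/yr
Yearly total = $22,287.24
Monthly = $22,287.24 ÷ 12 = $1,857.27
Monthly shortage recovery: $281.52 ÷ 12 = $23.46
Adjusted monthly = $1,857.27 + $23.46 = $1,880.73

$1,880.73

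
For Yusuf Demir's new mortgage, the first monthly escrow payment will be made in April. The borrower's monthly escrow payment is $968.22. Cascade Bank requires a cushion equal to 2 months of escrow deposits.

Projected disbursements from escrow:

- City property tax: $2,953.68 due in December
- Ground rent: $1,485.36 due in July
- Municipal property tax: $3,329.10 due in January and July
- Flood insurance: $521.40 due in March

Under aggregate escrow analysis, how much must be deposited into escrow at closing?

$3,351.48

Cushion = 2 × $968.22 = $1,936.44
Trial balance (start $0, +$968.22 each month, − disbursements):
  Apr: +$968.22 → $968.22
  May: +$968.22 → $1,936.44
  Jun: +$968.22 → $2,904.66
  Jul: +$968.22 − $4,814.46 → -$941.58
  Aug: +$968.22 → $26.64
  Sep: +$968.22 → $994.86
  Oct: +$968.22 → $1,963.08
  Nov: +$968.22 → $2,931.30
  Dec: +$968.22 − $2,953.68 → $945.84
  Jan: +$968.22 − $3,329.10 → -$1,415.04
  Feb: +$968.22 → -$446.82
  Mar: +$968.22 − $521.40 → $0.00
Lowest trial balance = -$1,415.04 (Jan)
Initial deposit = cushion − low point = $1,936.44 − (-$1,415.04) = $3,351.48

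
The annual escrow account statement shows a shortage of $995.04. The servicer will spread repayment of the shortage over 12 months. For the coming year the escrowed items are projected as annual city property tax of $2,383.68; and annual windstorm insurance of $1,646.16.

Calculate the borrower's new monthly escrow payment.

City property tax — $2,383.68/yr
Windstorm insurance — $1,646.16/yr
Annual escrow total = $2,383.68 + $1,646.16 = $4,029.84
Base monthly escrow = $4,029.84 ÷ 12 = $335.82
Shortage per month = $995.04 ÷ 12 = $82.92
Adjusted monthly = $335.82 + $82.92 = $418.74

$418.74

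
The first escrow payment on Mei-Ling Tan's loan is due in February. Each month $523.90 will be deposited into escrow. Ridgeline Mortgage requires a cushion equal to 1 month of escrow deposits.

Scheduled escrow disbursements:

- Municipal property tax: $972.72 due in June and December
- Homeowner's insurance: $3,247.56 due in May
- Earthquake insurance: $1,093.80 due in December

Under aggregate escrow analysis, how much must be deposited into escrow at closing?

$2,124.68

Cushion = 1 × $523.90 = $523.90
Trial balance (start $0, +$523.90 each month, − disbursements):
  Feb: +$523.90 → $523.90
  Mar: +$523.90 → $1,047.80
  Apr: +$523.90 → $1,571.70
  May: +$523.90 − $3,247.56 → -$1,151.96
  Jun: +$523.90 − $972.72 → -$1,600.78
  Jul: +$523.90 → -$1,076.88
  Aug: +$523.90 → -$552.98
  Sep: +$523.90 → -$29.08
  Oct: +$523.90 → $494.82
  Nov: +$523.90 → $1,018.72
  Dec: +$523.90 − $2,066.52 → -$523.90
  Jan: +$523.90 → $0.00
Lowest trial balance = -$1,600.78 (Jun)
Initial deposit = cushion − low point = $523.90 − (-$1,600.78) = $2,124.68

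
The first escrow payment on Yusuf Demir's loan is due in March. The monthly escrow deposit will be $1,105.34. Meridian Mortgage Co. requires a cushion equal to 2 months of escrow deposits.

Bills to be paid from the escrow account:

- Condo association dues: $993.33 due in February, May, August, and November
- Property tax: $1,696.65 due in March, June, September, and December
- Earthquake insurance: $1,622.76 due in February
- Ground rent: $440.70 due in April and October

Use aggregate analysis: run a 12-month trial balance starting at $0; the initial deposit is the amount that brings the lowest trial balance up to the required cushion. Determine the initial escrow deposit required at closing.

$2,801.99

Cushion = 2 × $1,105.34 = $2,210.68
Trial balance (start $0, +$1,105.34 each month, − disbursements):
  Mar: +$1,105.34 − $1,696.65 → -$591.31
  Apr: +$1,105.34 − $440.70 → $73.33
  May: +$1,105.34 − $993.33 → $185.34
  Jun: +$1,105.34 − $1,696.65 → -$405.97
  Jul: +$1,105.34 → $699.37
  Aug: +$1,105.34 − $993.33 → $811.38
  Sep: +$1,105.34 − $1,696.65 → $220.07
  Oct: +$1,105.34 − $440.70 → $884.71
  Nov: +$1,105.34 − $993.33 → $996.72
  Dec: +$1,105.34 − $1,696.65 → $405.41
  Jan: +$1,105.34 → $1,510.75
  Feb: +$1,105.34 − $2,616.09 → $0.00
Lowest trial balance = -$591.31 (Mar)
Initial deposit = cushion − low point = $2,210.68 − (-$591.31) = $2,801.99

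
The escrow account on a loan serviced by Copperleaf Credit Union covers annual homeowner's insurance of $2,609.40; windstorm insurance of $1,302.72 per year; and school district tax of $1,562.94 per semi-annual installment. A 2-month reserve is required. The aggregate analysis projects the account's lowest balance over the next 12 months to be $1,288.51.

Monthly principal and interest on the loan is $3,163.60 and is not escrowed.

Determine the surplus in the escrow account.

Homeowner's insurance — $2,609.40 per year
Windstorm insurance — $1,302.72 per year
School district tax — $1,562.94 × 2 = $3,125.88 per year
Total annual escrow = $2,609.40 + $1,302.72 + $3,125.88 = $7,038.00
Base monthly escrow = $7,038.00 ÷ 12 = $586.50
Required reserve = 2 × $586.50 = $1,173.00
Excess over cushion: $1,288.51 − $1,173.00 = $115.51

$115.51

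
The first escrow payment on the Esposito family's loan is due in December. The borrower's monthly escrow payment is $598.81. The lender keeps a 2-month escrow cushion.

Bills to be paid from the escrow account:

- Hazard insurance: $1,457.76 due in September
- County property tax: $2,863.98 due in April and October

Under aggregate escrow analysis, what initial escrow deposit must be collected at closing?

$1,796.43

Cushion = 2 × $598.81 = $1,197.62
Trial balance (start $0, +$598.81 each month, − disbursements):
  Dec: +$598.81 → $598.81
  Jan: +$598.81 → $1,197.62
  Feb: +$598.81 → $1,796.43
  Mar: +$598.81 → $2,395.24
  Apr: +$598.81 − $2,863.98 → $130.07
  May: +$598.81 → $728.88
  Jun: +$598.81 → $1,327.69
  Jul: +$598.81 → $1,926.50
  Aug: +$598.81 → $2,525.31
  Sep: +$598.81 − $1,457.76 → $1,666.36
  Oct: +$598.81 − $2,863.98 → -$598.81
  Nov: +$598.81 → $0.00
Lowest trial balance = -$598.81 (Oct)
Initial deposit = cushion − low point = $1,197.62 − (-$598.81) = $1,796.43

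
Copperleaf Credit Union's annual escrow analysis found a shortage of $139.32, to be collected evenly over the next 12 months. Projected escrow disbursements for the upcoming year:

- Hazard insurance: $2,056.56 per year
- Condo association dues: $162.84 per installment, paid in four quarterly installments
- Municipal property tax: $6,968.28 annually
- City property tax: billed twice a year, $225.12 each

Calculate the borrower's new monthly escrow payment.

$855.48

Hazard insurance = $2,056.56/yr
Condo association dues = $162.84 × 4 = $651.36/yr
Municipal property tax = $6,968.28/yr
City property tax = $225.12 × 2 = $450.24/yr
Total per year = $2,056.56 + $651.36 + $6,968.28 + $450.24 = $10,126.44
Per month = $10,126.44 / 12 = $843.87
Shortage spread = $139.32 ÷ 12 = $11.61/mo
New monthly escrow = $843.87 + $11.61 = $855.48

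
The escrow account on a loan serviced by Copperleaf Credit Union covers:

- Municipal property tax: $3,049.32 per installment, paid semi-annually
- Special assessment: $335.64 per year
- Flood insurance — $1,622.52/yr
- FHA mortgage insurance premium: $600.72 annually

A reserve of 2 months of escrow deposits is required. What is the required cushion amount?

Municipal property tax = $3,049.32 × 2 = $6,098.64/yr
Special assessment = $335.64/yr
Flood insurance = $1,622.52/yr
FHA mortgage insurance premium = $600.72/yr
Yearly total = $8,657.52
Base monthly escrow = $8,657.52 ÷ 12 = $721.46
Required cushion = 2 × $721.46 = $1,442.92

$1,442.92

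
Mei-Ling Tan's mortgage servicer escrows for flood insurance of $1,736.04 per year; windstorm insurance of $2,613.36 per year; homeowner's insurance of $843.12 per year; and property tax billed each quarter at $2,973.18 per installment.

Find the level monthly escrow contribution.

$1,423.77

Flood insurance = $1,736.04
Windstorm insurance = $2,613.36
Homeowner's insurance = $843.12
Property tax = $2,973.18 × 4 = $11,892.72
Yearly total = $1,736.04 + $2,613.36 + $843.12 + $11,892.72 = $17,085.24
Monthly = $17,085.24 / 12 = $1,423.77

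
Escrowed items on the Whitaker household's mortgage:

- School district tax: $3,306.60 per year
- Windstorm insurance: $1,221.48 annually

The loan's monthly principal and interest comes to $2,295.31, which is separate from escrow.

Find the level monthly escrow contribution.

$377.34

School district tax — $3,306.60
Windstorm insurance — $1,221.48
Combined annual = $3,306.60 + $1,221.48 = $4,528.08
Base monthly escrow = $4,528.08 / 12 = $377.34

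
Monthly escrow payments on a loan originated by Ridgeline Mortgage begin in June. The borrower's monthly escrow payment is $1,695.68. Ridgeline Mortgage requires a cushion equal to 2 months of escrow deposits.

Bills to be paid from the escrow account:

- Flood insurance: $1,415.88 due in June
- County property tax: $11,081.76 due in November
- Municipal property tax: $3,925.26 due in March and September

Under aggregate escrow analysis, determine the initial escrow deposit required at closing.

$9,640.18

Cushion = 2 × $1,695.68 = $3,391.36
Trial balance (start $0, +$1,695.68 each month, − disbursements):
  Jun: +$1,695.68 − $1,415.88 → $279.80
  Jul: +$1,695.68 → $1,975.48
  Aug: +$1,695.68 → $3,671.16
  Sep: +$1,695.68 − $3,925.26 → $1,441.58
  Oct: +$1,695.68 → $3,137.26
  Nov: +$1,695.68 − $11,081.76 → -$6,248.82
  Dec: +$1,695.68 → -$4,553.14
  Jan: +$1,695.68 → -$2,857.46
  Feb: +$1,695.68 → -$1,161.78
  Mar: +$1,695.68 − $3,925.26 → -$3,391.36
  Apr: +$1,695.68 → -$1,695.68
  May: +$1,695.68 → $0.00
Lowest trial balance = -$6,248.82 (Nov)
Initial deposit = cushion − low point = $3,391.36 − (-$6,248.82) = $9,640.18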